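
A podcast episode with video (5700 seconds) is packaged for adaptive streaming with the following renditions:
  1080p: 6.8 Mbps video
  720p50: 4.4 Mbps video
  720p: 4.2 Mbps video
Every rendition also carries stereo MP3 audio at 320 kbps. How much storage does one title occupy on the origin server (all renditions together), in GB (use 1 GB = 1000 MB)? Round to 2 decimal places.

Audio: 320 kbps = 0.320 Mbps.
Sum of rendition bitrates: (6.8+0.320) + (4.4+0.320) + (4.2+0.320) = 16.360 Mbps.
× 5700 s = 93,252 Mb = 11,656 MB = 11.66 GB.

11.66 GB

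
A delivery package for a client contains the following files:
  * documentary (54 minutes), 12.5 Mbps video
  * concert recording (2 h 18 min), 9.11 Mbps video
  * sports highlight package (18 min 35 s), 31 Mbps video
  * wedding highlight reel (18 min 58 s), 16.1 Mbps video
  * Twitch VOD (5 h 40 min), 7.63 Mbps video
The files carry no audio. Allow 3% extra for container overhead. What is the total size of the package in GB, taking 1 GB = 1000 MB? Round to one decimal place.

41.8 GB

documentary: 12.500 Mbps × 3240 s × 1.03 = 41715.0 Mb
concert recording: 9.110 Mbps × 8280 s × 1.03 = 77693.7 Mb
sports highlight package: 31.000 Mbps × 1115 s × 1.03 = 35601.9 Mb
wedding highlight reel: 16.100 Mbps × 1138 s × 1.03 = 18871.5 Mb
Twitch VOD: 7.630 Mbps × 20400 s × 1.03 = 160321.6 Mb
Total: 334203.7 Mb = 41775.5 MB.
= 41.78 GB.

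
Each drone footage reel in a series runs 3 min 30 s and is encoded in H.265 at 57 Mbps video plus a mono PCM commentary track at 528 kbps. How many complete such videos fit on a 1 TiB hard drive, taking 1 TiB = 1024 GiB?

728

3 min 30 s = 210 s
Audio: 528 kbps = 0.528 Mbps.
Total bitrate: 57.528 Mbps.
Per item: 57.528 Mbps × 210 s = 12,081 Mb = 1,510 MB.
Capacity: 1 TiB = 8,796,093 Mb; 728.10 items → 728 complete.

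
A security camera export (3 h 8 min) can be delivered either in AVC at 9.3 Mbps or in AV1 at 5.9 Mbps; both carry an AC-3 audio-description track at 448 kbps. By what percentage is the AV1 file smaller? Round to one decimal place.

34.9%

3 h 8 min = 188 min = 11280 s
Audio: 448 kbps = 0.448 Mbps.
AVC: 9.748 Mbps × 11280 s = 109957.4 Mb = 13.745 GB.
AV1: 6.348 Mbps × 11280 s = 71605.4 Mb = 8.951 GB.
Reduction: (1 − 8.951/13.745) × 100 = 34.88%.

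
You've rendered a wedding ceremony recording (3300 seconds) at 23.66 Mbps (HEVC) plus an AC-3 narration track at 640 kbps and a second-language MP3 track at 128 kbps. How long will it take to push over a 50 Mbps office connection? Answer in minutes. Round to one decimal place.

26.9 minutes

Audio total: 640 + 128 = 768 kbps = 0.768 Mbps.
Total bitrate: 24.428 Mbps.
File: 24.428 Mbps × 3300 s = 80612.4 Mb.
At 50 Mbps: 80612.4 / 50 = 1612.2 s ≈ 26.9 minutes.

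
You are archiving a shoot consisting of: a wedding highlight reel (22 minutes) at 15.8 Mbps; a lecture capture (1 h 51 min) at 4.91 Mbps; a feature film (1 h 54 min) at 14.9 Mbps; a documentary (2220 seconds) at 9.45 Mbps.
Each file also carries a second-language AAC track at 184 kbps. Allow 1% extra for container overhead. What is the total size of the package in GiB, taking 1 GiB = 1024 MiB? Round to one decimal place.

21.1 GiB

Audio: 184 kbps = 0.184 Mbps.
wedding highlight reel: 15.984 Mbps × 1320 s × 1.01 = 21309.9 Mb
lecture capture: 5.094 Mbps × 6660 s × 1.01 = 34265.3 Mb
feature film: 15.084 Mbps × 6840 s × 1.01 = 104206.3 Mb
documentary: 9.634 Mbps × 2220 s × 1.01 = 21601.4 Mb
Total: 181382.8 Mb = 22672.9 MB.
= 21.12 GiB.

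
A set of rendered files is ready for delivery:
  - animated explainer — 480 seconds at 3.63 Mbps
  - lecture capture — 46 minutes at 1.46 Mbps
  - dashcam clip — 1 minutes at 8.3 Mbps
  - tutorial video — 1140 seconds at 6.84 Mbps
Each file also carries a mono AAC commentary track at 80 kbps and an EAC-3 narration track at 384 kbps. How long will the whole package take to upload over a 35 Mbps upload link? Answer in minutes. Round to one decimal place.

Audio total: 80 + 384 = 464 kbps = 0.464 Mbps.
animated explainer: 4.094 Mbps × 480 s = 1965.1 Mb
lecture capture: 1.924 Mbps × 2760 s = 5310.2 Mb
dashcam clip: 8.764 Mbps × 60 s = 525.8 Mb
tutorial video: 7.304 Mbps × 1140 s = 8326.6 Mb
Total: 16127.8 Mb = 2016.0 MB.
At 35 Mbps: 16127.8 / 35 = 461 s ≈ 7.68 minutes.

7.7 minutes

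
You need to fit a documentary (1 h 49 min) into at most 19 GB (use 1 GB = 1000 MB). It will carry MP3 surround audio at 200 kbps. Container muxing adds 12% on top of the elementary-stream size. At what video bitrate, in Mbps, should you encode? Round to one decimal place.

20.6 Mbps

Budget: 19 GB = 152000.0 Mb.
Stream payload after overhead: 152000.0 / 1.12 = 135714.3 Mb.
1 h 49 min = 109 min = 6540 s
Total bitrate budget: 135714.3 Mb / 6540 s = 20.751 Mbps.
Audio: 200 kbps = 0.200 Mbps.
Video: 20.751 − 0.200 = 20.551 Mbps.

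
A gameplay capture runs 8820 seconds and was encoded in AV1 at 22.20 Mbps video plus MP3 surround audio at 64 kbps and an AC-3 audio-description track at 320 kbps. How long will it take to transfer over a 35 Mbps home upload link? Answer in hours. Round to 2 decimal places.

1.58 hours

Audio total: 64 + 320 = 384 kbps = 0.384 Mbps.
Total bitrate: 22.584 Mbps.
File: 22.584 Mbps × 8820 s = 199190.9 Mb.
At 35 Mbps: 199190.9 / 35 = 5691.2 s ≈ 1.58 hours.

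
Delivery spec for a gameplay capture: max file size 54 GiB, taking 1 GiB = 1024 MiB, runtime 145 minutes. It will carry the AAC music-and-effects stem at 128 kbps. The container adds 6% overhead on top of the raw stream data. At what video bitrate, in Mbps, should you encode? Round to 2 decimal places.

50.17 Mbps

Budget: 54 GiB = 463856.5 Mb.
Stream payload after overhead: 463856.5 / 1.06 = 437600.4 Mb.
145 min = 8700 s
Total bitrate budget: 437600.4 Mb / 8700 s = 50.299 Mbps.
Audio: 128 kbps = 0.128 Mbps.
Video: 50.299 − 0.128 = 50.171 Mbps.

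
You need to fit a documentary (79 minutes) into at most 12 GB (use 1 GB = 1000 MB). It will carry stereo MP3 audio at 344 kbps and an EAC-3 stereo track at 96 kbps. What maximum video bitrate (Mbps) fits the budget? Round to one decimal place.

19.8 Mbps

Budget: 12 GB = 96000.0 Mb.
79 min = 4740 s
Total bitrate budget: 96000.0 Mb / 4740 s = 20.253 Mbps.
Audio total: 344 + 96 = 440 kbps = 0.440 Mbps.
Video: 20.253 − 0.440 = 19.813 Mbps.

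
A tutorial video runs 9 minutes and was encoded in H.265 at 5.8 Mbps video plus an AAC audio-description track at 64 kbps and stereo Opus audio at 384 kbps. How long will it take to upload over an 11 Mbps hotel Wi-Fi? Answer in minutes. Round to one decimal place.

5.1 minutes

9 min = 540 s
Audio total: 64 + 384 = 448 kbps = 0.448 Mbps.
Total bitrate: 6.248 Mbps.
File: 6.248 Mbps × 540 s = 3373.9 Mb.
At 11 Mbps: 3373.9 / 11 = 306.7 s ≈ 5.11 minutes.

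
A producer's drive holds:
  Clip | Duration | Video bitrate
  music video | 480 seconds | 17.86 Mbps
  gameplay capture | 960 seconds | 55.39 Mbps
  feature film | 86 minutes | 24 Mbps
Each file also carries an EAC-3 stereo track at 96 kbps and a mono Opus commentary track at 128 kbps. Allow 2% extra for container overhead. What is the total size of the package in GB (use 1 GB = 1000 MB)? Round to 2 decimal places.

Audio total: 96 + 128 = 224 kbps = 0.224 Mbps.
music video: 18.084 Mbps × 480 s × 1.02 = 8853.9 Mb
gameplay capture: 55.614 Mbps × 960 s × 1.02 = 54457.2 Mb
feature film: 24.224 Mbps × 5160 s × 1.02 = 127495.8 Mb
Total: 190806.9 Mb = 23850.9 MB.
= 23.85 GB.

23.85 GB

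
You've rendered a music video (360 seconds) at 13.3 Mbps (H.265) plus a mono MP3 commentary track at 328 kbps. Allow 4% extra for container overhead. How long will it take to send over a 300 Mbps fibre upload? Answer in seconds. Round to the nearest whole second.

17 seconds

Audio: 328 kbps = 0.328 Mbps.
Total bitrate: 13.628 Mbps.
File: 13.628 Mbps × 360 s = 4906.1 Mb.
With 4% container overhead: ×1.04. → 5102.3 Mb.
At 300 Mbps: 5102.3 / 300 = 17.0 s ≈ 17 seconds.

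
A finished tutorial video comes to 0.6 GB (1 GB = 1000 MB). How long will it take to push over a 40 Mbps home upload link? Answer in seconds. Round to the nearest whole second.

120 seconds

File: 0.6 GB = 4800.0 Mb.
At 40 Mbps: 4800.0 / 40 = 120.0 s ≈ 120 seconds.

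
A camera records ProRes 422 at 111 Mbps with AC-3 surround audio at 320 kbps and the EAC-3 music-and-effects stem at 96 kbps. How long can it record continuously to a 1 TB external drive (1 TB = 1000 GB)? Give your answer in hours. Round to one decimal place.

Audio total: 320 + 96 = 416 kbps = 0.416 Mbps.
Total bitrate: 111 + 0.416 = 111.416 Mbps.
Capacity: 1 TB = 8,000,000 Mb.
Recording time: 8,000,000 / 111.416 = 71,803 s ≈ 19.9 hours.

19.9 hours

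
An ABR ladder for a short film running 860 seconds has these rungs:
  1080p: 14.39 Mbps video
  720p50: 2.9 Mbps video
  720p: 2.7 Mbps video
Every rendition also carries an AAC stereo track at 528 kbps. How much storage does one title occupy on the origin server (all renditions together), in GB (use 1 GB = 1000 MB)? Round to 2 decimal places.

2.32 GB

Audio: 528 kbps = 0.528 Mbps.
Sum of rendition bitrates: (14.39+0.528) + (2.9+0.528) + (2.7+0.528) = 21.574 Mbps.
× 860 s = 18,554 Mb = 2,319 MB = 2.319 GB.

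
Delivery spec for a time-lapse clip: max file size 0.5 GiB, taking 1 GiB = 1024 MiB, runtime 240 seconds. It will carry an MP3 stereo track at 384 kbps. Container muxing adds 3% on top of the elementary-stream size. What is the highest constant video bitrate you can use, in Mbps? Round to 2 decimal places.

16.99 Mbps

Budget: 0.5 GiB = 4295.0 Mb.
Stream payload after overhead: 4295.0 / 1.03 = 4169.9 Mb.
Total bitrate budget: 4169.9 Mb / 240 s = 17.374 Mbps.
Audio: 384 kbps = 0.384 Mbps.
Video: 17.374 − 0.384 = 16.990 Mbps.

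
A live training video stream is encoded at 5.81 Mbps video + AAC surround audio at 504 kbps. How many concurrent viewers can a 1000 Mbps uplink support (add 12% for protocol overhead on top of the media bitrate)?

141

Audio: 504 kbps = 0.504 Mbps.
Per-viewer media rate: 6.314 Mbps.
On the wire with 12% overhead: 7.072 Mbps.
1000 Mbps = 1,000 Mbps; 1,000 / 7.072 = 141.41 → 141 viewers.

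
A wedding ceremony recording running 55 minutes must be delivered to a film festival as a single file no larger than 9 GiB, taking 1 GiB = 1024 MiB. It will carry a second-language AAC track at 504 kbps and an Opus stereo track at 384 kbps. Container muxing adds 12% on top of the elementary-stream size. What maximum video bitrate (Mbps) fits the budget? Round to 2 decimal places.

20.03 Mbps

Budget: 9 GiB = 77309.4 Mb.
Stream payload after overhead: 77309.4 / 1.12 = 69026.3 Mb.
55 min = 3300 s
Total bitrate budget: 69026.3 Mb / 3300 s = 20.917 Mbps.
Audio total: 504 + 384 = 888 kbps = 0.888 Mbps.
Video: 20.917 − 0.888 = 20.029 Mbps.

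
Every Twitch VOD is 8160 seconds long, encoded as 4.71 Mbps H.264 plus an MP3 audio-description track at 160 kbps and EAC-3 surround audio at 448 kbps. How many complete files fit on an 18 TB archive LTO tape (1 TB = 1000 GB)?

Audio total: 160 + 448 = 608 kbps = 0.608 Mbps.
Total bitrate: 5.318 Mbps.
Per item: 5.318 Mbps × 8160 s = 43,395 Mb = 5,424 MB.
Capacity: 18 TB = 144,000,000 Mb; 3318.36 items → 3318 complete.

3318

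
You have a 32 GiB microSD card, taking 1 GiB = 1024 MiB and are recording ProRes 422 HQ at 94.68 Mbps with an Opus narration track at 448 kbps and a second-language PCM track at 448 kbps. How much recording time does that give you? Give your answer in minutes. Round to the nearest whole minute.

48 minutes

Audio total: 448 + 448 = 896 kbps = 0.896 Mbps.
Total bitrate: 94.68 + 0.896 = 95.576 Mbps.
Capacity: 32 GiB = 274,878 Mb.
Recording time: 274,878 / 95.576 = 2,876 s ≈ 47.9 minutes.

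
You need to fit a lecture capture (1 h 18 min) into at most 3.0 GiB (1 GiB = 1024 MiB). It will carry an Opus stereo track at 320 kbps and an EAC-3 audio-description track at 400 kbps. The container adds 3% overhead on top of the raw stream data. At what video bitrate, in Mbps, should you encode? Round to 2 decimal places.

Budget: 3.0 GiB = 25769.8 Mb.
Stream payload after overhead: 25769.8 / 1.03 = 25019.2 Mb.
1 h 18 min = 78 min = 4680 s
Total bitrate budget: 25019.2 Mb / 4680 s = 5.346 Mbps.
Audio total: 320 + 400 = 720 kbps = 0.720 Mbps.
Video: 5.346 − 0.720 = 4.626 Mbps.

4.63 Mbps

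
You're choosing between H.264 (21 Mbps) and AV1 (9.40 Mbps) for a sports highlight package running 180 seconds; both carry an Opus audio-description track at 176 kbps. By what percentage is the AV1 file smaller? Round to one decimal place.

Audio: 176 kbps = 0.176 Mbps.
H.264: 21.176 Mbps × 180 s = 3811.7 Mb = 476.460 MB.
AV1: 9.576 Mbps × 180 s = 1723.7 Mb = 215.460 MB.
Reduction: (1 − 215.460/476.460) × 100 = 54.78%.

54.8%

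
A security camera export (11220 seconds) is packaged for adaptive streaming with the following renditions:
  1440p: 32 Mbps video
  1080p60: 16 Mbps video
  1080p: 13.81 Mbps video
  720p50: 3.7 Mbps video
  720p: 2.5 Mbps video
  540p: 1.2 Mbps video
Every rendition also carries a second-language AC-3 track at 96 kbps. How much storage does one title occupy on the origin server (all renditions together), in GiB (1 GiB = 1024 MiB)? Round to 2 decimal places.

Audio: 96 kbps = 0.096 Mbps.
Sum of rendition bitrates: (32+0.096) + (16+0.096) + (13.81+0.096) + (3.7+0.096) + (2.5+0.096) + (1.2+0.096) = 69.786 Mbps.
× 11220 s = 782,999 Mb = 97,875 MB = 91.15 GiB.

91.15 GiB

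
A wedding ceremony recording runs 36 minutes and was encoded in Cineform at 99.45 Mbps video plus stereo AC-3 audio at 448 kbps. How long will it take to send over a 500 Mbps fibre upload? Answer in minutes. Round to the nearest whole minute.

7 minutes

36 min = 2160 s
Audio: 448 kbps = 0.448 Mbps.
Total bitrate: 99.898 Mbps.
File: 99.898 Mbps × 2160 s = 215779.7 Mb.
At 500 Mbps: 215779.7 / 500 = 431.6 s ≈ 7.19 minutes.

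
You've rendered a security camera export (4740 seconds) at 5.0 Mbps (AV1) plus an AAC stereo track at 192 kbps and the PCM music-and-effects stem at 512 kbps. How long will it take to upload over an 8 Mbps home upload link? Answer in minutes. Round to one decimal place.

56.3 minutes

Audio total: 192 + 512 = 704 kbps = 0.704 Mbps.
Total bitrate: 5.704 Mbps.
File: 5.704 Mbps × 4740 s = 27037.0 Mb.
At 8 Mbps: 27037.0 / 8 = 3379.6 s ≈ 56.3 minutes.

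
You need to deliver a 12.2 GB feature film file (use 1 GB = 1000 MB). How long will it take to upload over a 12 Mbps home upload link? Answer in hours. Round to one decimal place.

File: 12.2 GB = 97600.0 Mb.
At 12 Mbps: 97600.0 / 12 = 8133.3 s ≈ 2.26 hours.

2.3 hours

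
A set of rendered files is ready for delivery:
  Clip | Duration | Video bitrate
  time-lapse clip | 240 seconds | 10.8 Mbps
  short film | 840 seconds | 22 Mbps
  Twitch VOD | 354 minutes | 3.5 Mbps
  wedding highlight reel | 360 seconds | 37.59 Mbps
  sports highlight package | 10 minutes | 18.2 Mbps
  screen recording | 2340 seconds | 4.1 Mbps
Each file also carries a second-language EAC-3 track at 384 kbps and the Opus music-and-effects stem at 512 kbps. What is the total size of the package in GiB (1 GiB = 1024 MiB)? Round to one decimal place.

17.7 GiB

Audio total: 384 + 512 = 896 kbps = 0.896 Mbps.
time-lapse clip: 11.696 Mbps × 240 s = 2807.0 Mb
short film: 22.896 Mbps × 840 s = 19232.6 Mb
Twitch VOD: 4.396 Mbps × 21240 s = 93371.0 Mb
wedding highlight reel: 38.486 Mbps × 360 s = 13855.0 Mb
sports highlight package: 19.096 Mbps × 600 s = 11457.6 Mb
screen recording: 4.996 Mbps × 2340 s = 11690.6 Mb
Total: 152413.9 Mb = 19051.7 MB.
= 17.74 GiB.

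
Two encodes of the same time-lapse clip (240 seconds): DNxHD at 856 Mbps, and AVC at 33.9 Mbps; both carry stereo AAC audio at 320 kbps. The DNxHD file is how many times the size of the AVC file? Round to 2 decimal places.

Audio: 320 kbps = 0.320 Mbps.
DNxHD: 856.320 Mbps × 240 s = 205516.8 Mb = 25.690 GB.
AVC: 34.220 Mbps × 240 s = 8212.8 Mb = 1.027 GB.
Ratio: 25.690 / 1.027 = 25.024.

25.02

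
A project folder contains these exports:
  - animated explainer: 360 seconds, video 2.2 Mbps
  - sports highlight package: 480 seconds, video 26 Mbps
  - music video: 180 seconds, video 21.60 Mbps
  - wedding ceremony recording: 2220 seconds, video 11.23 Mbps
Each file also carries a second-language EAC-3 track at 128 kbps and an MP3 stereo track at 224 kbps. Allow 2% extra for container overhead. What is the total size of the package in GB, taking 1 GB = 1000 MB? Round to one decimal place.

5.5 GB

Audio total: 128 + 224 = 352 kbps = 0.352 Mbps.
animated explainer: 2.552 Mbps × 360 s × 1.02 = 937.1 Mb
sports highlight package: 26.352 Mbps × 480 s × 1.02 = 12901.9 Mb
music video: 21.952 Mbps × 180 s × 1.02 = 4030.4 Mb
wedding ceremony recording: 11.582 Mbps × 2220 s × 1.02 = 26226.3 Mb
Total: 44095.7 Mb = 5512.0 MB.
= 5.512 GB.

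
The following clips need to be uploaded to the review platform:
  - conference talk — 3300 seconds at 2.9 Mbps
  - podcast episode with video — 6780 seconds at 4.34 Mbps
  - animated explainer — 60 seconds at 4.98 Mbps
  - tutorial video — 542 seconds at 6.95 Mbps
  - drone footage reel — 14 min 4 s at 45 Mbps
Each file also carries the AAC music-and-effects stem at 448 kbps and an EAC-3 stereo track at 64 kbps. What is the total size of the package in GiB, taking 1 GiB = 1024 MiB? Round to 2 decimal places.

Audio total: 448 + 64 = 512 kbps = 0.512 Mbps.
conference talk: 3.412 Mbps × 3300 s = 11259.6 Mb
podcast episode with video: 4.852 Mbps × 6780 s = 32896.6 Mb
animated explainer: 5.492 Mbps × 60 s = 329.5 Mb
tutorial video: 7.462 Mbps × 542 s = 4044.4 Mb
drone footage reel: 45.512 Mbps × 844 s = 38412.1 Mb
Total: 86942.2 Mb = 10867.8 MB.
= 10.12 GiB.

10.12 GiB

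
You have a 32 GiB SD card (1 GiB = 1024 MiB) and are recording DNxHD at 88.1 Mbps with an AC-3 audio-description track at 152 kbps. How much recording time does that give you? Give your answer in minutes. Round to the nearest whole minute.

52 minutes

Audio: 152 kbps = 0.152 Mbps.
Total bitrate: 88.1 + 0.152 = 88.252 Mbps.
Capacity: 32 GiB = 274,878 Mb.
Recording time: 274,878 / 88.252 = 3,115 s ≈ 51.9 minutes.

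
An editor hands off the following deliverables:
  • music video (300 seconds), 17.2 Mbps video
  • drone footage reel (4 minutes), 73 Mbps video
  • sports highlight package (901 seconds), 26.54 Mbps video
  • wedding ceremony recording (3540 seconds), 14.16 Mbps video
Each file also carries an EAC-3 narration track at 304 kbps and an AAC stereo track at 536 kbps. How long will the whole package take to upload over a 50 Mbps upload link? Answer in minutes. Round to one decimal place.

33.6 minutes

Audio total: 304 + 536 = 840 kbps = 0.840 Mbps.
music video: 18.040 Mbps × 300 s = 5412.0 Mb
drone footage reel: 73.840 Mbps × 240 s = 17721.6 Mb
sports highlight package: 27.380 Mbps × 901 s = 24669.4 Mb
wedding ceremony recording: 15.000 Mbps × 3540 s = 53100.0 Mb
Total: 100903.0 Mb = 12612.9 MB.
At 50 Mbps: 100903.0 / 50 = 2018 s ≈ 33.6 minutes.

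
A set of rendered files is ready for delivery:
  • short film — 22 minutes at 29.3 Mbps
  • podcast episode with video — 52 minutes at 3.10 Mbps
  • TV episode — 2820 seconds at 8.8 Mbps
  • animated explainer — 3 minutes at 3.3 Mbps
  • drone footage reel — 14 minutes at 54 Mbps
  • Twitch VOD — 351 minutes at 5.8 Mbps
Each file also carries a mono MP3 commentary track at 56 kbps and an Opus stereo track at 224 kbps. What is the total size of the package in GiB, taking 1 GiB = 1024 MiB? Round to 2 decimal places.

29.04 GiB

Audio total: 56 + 224 = 280 kbps = 0.280 Mbps.
short film: 29.580 Mbps × 1320 s = 39045.6 Mb
podcast episode with video: 3.380 Mbps × 3120 s = 10545.6 Mb
TV episode: 9.080 Mbps × 2820 s = 25605.6 Mb
animated explainer: 3.580 Mbps × 180 s = 644.4 Mb
drone footage reel: 54.280 Mbps × 840 s = 45595.2 Mb
Twitch VOD: 6.080 Mbps × 21060 s = 128044.8 Mb
Total: 249481.2 Mb = 31185.2 MB.
= 29.04 GiB.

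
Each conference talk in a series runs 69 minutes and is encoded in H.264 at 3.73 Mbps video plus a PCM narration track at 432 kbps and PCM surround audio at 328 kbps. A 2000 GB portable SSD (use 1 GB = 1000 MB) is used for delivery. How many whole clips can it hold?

860

69 min = 4140 s
Audio total: 432 + 328 = 760 kbps = 0.760 Mbps.
Total bitrate: 4.490 Mbps.
Per item: 4.490 Mbps × 4140 s = 18,589 Mb = 2,324 MB.
Capacity: 2000 GB = 16,000,000 Mb; 860.74 items → 860 complete.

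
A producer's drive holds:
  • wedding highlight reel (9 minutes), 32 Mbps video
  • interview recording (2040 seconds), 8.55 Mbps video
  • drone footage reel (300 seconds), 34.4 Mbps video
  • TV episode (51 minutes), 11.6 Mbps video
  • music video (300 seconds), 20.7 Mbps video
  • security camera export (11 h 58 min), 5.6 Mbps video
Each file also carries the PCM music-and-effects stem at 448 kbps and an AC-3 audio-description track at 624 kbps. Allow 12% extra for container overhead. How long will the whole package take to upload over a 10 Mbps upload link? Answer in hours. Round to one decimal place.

Audio total: 448 + 624 = 1072 kbps = 1.072 Mbps.
wedding highlight reel: 33.072 Mbps × 540 s × 1.12 = 20001.9 Mb
interview recording: 9.622 Mbps × 2040 s × 1.12 = 21984.3 Mb
drone footage reel: 35.472 Mbps × 300 s × 1.12 = 11918.6 Mb
TV episode: 12.672 Mbps × 3060 s × 1.12 = 43429.5 Mb
music video: 21.772 Mbps × 300 s × 1.12 = 7315.4 Mb
security camera export: 6.672 Mbps × 43080 s × 1.12 = 321921.3 Mb
Total: 426571.1 Mb = 53321.4 MB.
At 10 Mbps: 426571.1 / 10 = 42657 s ≈ 11.8 hours.

11.8 hours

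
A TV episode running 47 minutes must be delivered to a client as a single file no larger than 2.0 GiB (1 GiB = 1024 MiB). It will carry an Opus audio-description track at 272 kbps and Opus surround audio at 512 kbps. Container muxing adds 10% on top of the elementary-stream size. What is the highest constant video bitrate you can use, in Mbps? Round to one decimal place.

Budget: 2.0 GiB = 17179.9 Mb.
Stream payload after overhead: 17179.9 / 1.10 = 15618.1 Mb.
47 min = 2820 s
Total bitrate budget: 15618.1 Mb / 2820 s = 5.538 Mbps.
Audio total: 272 + 512 = 784 kbps = 0.784 Mbps.
Video: 5.538 − 0.784 = 4.754 Mbps.

4.8 Mbps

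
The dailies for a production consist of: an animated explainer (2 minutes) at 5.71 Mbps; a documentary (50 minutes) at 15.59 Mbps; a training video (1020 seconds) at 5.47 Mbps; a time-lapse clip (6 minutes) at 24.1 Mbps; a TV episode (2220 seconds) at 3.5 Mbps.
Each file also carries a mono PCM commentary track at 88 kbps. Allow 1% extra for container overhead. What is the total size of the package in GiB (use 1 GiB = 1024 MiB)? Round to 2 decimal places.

8.24 GiB

Audio: 88 kbps = 0.088 Mbps.
animated explainer: 5.798 Mbps × 120 s × 1.01 = 702.7 Mb
documentary: 15.678 Mbps × 3000 s × 1.01 = 47504.3 Mb
training video: 5.558 Mbps × 1020 s × 1.01 = 5725.9 Mb
time-lapse clip: 24.188 Mbps × 360 s × 1.01 = 8794.8 Mb
TV episode: 3.588 Mbps × 2220 s × 1.01 = 8045.0 Mb
Total: 70772.7 Mb = 8846.6 MB.
= 8.239 GiB.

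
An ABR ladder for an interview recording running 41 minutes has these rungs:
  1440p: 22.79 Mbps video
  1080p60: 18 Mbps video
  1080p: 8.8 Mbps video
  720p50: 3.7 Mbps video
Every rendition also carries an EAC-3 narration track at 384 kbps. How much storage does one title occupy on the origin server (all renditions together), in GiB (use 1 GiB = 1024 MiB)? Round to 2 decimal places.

41 min = 2460 s
Audio: 384 kbps = 0.384 Mbps.
Sum of rendition bitrates: (22.79+0.384) + (18+0.384) + (8.8+0.384) + (3.7+0.384) = 54.826 Mbps.
× 2460 s = 134,872 Mb = 16,859 MB = 15.70 GiB.

15.70 GiB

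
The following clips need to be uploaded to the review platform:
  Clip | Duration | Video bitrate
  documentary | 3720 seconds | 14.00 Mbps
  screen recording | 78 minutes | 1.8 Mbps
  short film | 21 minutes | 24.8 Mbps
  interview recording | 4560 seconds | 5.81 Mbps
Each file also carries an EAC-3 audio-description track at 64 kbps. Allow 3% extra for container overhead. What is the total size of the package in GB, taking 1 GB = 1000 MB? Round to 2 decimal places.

Audio: 64 kbps = 0.064 Mbps.
documentary: 14.064 Mbps × 3720 s × 1.03 = 53887.6 Mb
screen recording: 1.864 Mbps × 4680 s × 1.03 = 8985.2 Mb
short film: 24.864 Mbps × 1260 s × 1.03 = 32268.5 Mb
interview recording: 5.874 Mbps × 4560 s × 1.03 = 27589.0 Mb
Total: 122730.4 Mb = 15341.3 MB.
= 15.34 GB.

15.34 GB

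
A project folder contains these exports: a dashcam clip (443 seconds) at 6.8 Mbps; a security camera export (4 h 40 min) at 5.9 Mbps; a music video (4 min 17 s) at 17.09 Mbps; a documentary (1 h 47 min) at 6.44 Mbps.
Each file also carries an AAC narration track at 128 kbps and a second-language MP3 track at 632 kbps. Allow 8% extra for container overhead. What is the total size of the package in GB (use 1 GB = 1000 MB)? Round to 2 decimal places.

Audio total: 128 + 632 = 760 kbps = 0.760 Mbps.
dashcam clip: 7.560 Mbps × 443 s × 1.08 = 3617.0 Mb
security camera export: 6.660 Mbps × 16800 s × 1.08 = 120839.0 Mb
music video: 17.850 Mbps × 257 s × 1.08 = 4954.4 Mb
documentary: 7.200 Mbps × 6420 s × 1.08 = 49921.9 Mb
Total: 179332.4 Mb = 22416.6 MB.
= 22.42 GB.

22.42 GB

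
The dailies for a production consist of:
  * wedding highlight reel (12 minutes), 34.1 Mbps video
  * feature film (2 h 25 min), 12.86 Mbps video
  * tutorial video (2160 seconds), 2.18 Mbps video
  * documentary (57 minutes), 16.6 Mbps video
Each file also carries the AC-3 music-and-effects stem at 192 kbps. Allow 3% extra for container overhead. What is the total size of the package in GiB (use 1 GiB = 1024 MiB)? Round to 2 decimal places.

24.08 GiB

Audio: 192 kbps = 0.192 Mbps.
wedding highlight reel: 34.292 Mbps × 720 s × 1.03 = 25430.9 Mb
feature film: 13.052 Mbps × 8700 s × 1.03 = 116959.0 Mb
tutorial video: 2.372 Mbps × 2160 s × 1.03 = 5277.2 Mb
documentary: 16.792 Mbps × 3420 s × 1.03 = 59151.5 Mb
Total: 206818.6 Mb = 25852.3 MB.
= 24.08 GiB.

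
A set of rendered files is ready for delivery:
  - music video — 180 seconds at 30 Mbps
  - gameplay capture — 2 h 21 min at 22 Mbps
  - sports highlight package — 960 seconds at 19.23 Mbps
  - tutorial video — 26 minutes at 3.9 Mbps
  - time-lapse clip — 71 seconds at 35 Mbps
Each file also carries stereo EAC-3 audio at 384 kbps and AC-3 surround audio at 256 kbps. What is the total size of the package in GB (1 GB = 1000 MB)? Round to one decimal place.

Audio total: 384 + 256 = 640 kbps = 0.640 Mbps.
music video: 30.640 Mbps × 180 s = 5515.2 Mb
gameplay capture: 22.640 Mbps × 8460 s = 191534.4 Mb
sports highlight package: 19.870 Mbps × 960 s = 19075.2 Mb
tutorial video: 4.540 Mbps × 1560 s = 7082.4 Mb
time-lapse clip: 35.640 Mbps × 71 s = 2530.4 Mb
Total: 225737.6 Mb = 28217.2 MB.
= 28.22 GB.

28.2 GB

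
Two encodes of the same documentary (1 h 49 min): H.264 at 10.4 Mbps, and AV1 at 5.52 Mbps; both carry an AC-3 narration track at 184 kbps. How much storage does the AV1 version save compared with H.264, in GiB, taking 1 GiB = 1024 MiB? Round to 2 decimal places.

3.72 GiB

1 h 49 min = 109 min = 6540 s
Audio: 184 kbps = 0.184 Mbps.
H.264: 10.584 Mbps × 6540 s = 69219.4 Mb = 8.058 GiB.
AV1: 5.704 Mbps × 6540 s = 37304.2 Mb = 4.343 GiB.
Saving: 8.058 − 4.343 = 3.715 GiB.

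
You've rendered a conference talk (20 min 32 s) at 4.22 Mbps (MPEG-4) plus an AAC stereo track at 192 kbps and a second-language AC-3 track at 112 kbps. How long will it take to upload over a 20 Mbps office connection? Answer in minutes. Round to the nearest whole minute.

5 minutes

20 min 32 s = 1232 s
Audio total: 192 + 112 = 304 kbps = 0.304 Mbps.
Total bitrate: 4.524 Mbps.
File: 4.524 Mbps × 1232 s = 5573.6 Mb.
At 20 Mbps: 5573.6 / 20 = 278.7 s ≈ 4.64 minutes.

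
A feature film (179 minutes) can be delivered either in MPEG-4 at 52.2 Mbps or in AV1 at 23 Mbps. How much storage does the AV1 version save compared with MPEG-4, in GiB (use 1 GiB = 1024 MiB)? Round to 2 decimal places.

179 min = 10740 s
MPEG-4: 52.200 Mbps × 10740 s = 560628.0 Mb = 65.266 GiB.
AV1: 23.000 Mbps × 10740 s = 247020.0 Mb = 28.757 GiB.
Saving: 65.266 − 28.757 = 36.509 GiB.

36.51 GiB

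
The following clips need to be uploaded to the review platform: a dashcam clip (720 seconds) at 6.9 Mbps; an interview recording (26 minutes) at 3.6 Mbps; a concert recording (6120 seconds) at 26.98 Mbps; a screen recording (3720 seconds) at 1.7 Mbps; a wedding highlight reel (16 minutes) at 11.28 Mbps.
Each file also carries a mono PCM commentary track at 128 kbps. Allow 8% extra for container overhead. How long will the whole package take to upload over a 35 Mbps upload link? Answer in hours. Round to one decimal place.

1.7 hours

Audio: 128 kbps = 0.128 Mbps.
dashcam clip: 7.028 Mbps × 720 s × 1.08 = 5465.0 Mb
interview recording: 3.728 Mbps × 1560 s × 1.08 = 6280.9 Mb
concert recording: 27.108 Mbps × 6120 s × 1.08 = 179173.0 Mb
screen recording: 1.828 Mbps × 3720 s × 1.08 = 7344.2 Mb
wedding highlight reel: 11.408 Mbps × 960 s × 1.08 = 11827.8 Mb
Total: 210090.9 Mb = 26261.4 MB.
At 35 Mbps: 210090.9 / 35 = 6003 s ≈ 1.67 hours.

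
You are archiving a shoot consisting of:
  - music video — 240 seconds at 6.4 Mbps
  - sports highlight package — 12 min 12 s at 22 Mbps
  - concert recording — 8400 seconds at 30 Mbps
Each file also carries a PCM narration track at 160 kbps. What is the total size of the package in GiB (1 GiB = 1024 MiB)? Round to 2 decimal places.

Audio: 160 kbps = 0.160 Mbps.
music video: 6.560 Mbps × 240 s = 1574.4 Mb
sports highlight package: 22.160 Mbps × 732 s = 16221.1 Mb
concert recording: 30.160 Mbps × 8400 s = 253344.0 Mb
Total: 271139.5 Mb = 33892.4 MB.
= 31.56 GiB.

31.56 GiB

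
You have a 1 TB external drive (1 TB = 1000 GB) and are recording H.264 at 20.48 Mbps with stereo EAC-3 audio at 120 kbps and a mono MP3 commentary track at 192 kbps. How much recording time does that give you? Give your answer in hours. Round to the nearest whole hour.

Audio total: 120 + 192 = 312 kbps = 0.312 Mbps.
Total bitrate: 20.48 + 0.312 = 20.792 Mbps.
Capacity: 1 TB = 8,000,000 Mb.
Recording time: 8,000,000 / 20.792 = 384,763 s ≈ 107 hours.

107 hours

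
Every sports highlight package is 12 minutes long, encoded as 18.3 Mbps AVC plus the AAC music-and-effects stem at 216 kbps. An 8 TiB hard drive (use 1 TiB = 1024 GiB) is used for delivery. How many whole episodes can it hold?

5278

12 min = 720 s
Audio: 216 kbps = 0.216 Mbps.
Total bitrate: 18.516 Mbps.
Per item: 18.516 Mbps × 720 s = 13,332 Mb = 1,666 MB.
Capacity: 8 TiB = 70,368,744 Mb; 5278.37 items → 5278 complete.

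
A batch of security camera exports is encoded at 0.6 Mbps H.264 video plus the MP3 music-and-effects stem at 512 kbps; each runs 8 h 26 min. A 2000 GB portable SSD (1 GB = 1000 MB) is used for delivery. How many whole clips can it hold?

8 h 26 min = 506 min = 30360 s
Audio: 512 kbps = 0.512 Mbps.
Total bitrate: 1.112 Mbps.
Per item: 1.112 Mbps × 30360 s = 33,760 Mb = 4,220 MB.
Capacity: 2000 GB = 16,000,000 Mb; 473.93 items → 473 complete.

473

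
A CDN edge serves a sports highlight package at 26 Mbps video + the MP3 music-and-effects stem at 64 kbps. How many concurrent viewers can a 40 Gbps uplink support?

1534

Audio: 64 kbps = 0.064 Mbps.
Per-viewer media rate: 26.064 Mbps.
40 Gbps = 40,000 Mbps; 40,000 / 26.064 = 1534.68 → 1534 viewers.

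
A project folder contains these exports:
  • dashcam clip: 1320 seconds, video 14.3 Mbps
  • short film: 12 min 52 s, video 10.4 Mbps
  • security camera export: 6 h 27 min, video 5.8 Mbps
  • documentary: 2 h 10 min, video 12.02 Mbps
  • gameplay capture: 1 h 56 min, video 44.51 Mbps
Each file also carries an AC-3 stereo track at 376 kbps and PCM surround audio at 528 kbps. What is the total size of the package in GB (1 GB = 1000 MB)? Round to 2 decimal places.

75.17 GB

Audio total: 376 + 528 = 904 kbps = 0.904 Mbps.
dashcam clip: 15.204 Mbps × 1320 s = 20069.3 Mb
short film: 11.304 Mbps × 772 s = 8726.7 Mb
security camera export: 6.704 Mbps × 23220 s = 155666.9 Mb
documentary: 12.924 Mbps × 7800 s = 100807.2 Mb
gameplay capture: 45.414 Mbps × 6960 s = 316081.4 Mb
Total: 601351.5 Mb = 75168.9 MB.
= 75.17 GB.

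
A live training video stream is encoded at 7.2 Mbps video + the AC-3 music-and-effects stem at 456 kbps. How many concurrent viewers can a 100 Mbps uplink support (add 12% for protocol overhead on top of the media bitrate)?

Audio: 456 kbps = 0.456 Mbps.
Per-viewer media rate: 7.656 Mbps.
On the wire with 12% overhead: 8.575 Mbps.
100 Mbps = 100.0 Mbps; 100.0 / 8.575 = 11.66 → 11 viewers.

11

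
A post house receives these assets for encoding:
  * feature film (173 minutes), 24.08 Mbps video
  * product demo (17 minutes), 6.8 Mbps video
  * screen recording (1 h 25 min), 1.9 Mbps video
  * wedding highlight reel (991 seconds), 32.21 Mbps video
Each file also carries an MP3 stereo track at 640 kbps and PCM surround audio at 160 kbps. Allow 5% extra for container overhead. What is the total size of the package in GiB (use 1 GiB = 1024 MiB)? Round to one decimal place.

Audio total: 640 + 160 = 800 kbps = 0.800 Mbps.
feature film: 24.880 Mbps × 10380 s × 1.05 = 271167.1 Mb
product demo: 7.600 Mbps × 1020 s × 1.05 = 8139.6 Mb
screen recording: 2.700 Mbps × 5100 s × 1.05 = 14458.5 Mb
wedding highlight reel: 33.010 Mbps × 991 s × 1.05 = 34348.6 Mb
Total: 328113.8 Mb = 41014.2 MB.
= 38.20 GiB.

38.2 GiB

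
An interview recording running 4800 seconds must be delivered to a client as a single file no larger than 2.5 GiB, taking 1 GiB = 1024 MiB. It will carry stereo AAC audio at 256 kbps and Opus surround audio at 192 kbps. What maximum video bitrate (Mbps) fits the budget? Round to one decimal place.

4.0 Mbps

Budget: 2.5 GiB = 21474.8 Mb.
Total bitrate budget: 21474.8 Mb / 4800 s = 4.474 Mbps.
Audio total: 256 + 192 = 448 kbps = 0.448 Mbps.
Video: 4.474 − 0.448 = 4.026 Mbps.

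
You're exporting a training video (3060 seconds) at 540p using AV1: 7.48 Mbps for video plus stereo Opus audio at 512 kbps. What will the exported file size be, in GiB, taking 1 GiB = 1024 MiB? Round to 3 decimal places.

2.847 GiB

Audio: 512 kbps = 0.512 Mbps.
Total bitrate: 7.48 + 0.512 = 7.992 Mbps.
Stream data: 7.992 Mbps × 3060 s = 24455.5 Mb.
24,456 Mb = 3,056,940,000 bytes ÷ 1,073,741,824 = 2.847 GiB.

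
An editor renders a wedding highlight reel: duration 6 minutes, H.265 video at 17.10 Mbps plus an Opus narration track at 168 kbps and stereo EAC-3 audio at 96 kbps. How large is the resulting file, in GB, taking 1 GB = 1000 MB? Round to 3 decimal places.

6 min = 360 s
Audio total: 168 + 96 = 264 kbps = 0.264 Mbps.
Total bitrate: 17.10 + 0.264 = 17.364 Mbps.
Stream data: 17.364 Mbps × 360 s = 6251.0 Mb.
6,251 Mb ÷ 8 = 781.4 MB → 0.7814 GB.

0.781 GB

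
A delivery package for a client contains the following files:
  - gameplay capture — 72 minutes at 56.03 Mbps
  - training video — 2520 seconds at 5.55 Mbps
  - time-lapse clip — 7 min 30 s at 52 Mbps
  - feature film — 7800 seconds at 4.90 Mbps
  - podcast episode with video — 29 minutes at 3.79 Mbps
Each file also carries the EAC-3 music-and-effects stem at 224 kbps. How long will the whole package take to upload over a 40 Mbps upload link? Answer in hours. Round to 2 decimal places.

2.28 hours

Audio: 224 kbps = 0.224 Mbps.
gameplay capture: 56.254 Mbps × 4320 s = 243017.3 Mb
training video: 5.774 Mbps × 2520 s = 14550.5 Mb
time-lapse clip: 52.224 Mbps × 450 s = 23500.8 Mb
feature film: 5.124 Mbps × 7800 s = 39967.2 Mb
podcast episode with video: 4.014 Mbps × 1740 s = 6984.4 Mb
Total: 328020.1 Mb = 41002.5 MB.
At 40 Mbps: 328020.1 / 40 = 8201 s ≈ 2.28 hours.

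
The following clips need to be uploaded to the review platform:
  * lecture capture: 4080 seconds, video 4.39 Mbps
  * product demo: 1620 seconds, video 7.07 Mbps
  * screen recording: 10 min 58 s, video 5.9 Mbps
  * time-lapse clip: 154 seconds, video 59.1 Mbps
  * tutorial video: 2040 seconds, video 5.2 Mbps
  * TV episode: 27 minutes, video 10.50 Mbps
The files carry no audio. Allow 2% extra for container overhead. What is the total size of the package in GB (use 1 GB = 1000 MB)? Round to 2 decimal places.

8.92 GB

lecture capture: 4.390 Mbps × 4080 s × 1.02 = 18269.4 Mb
product demo: 7.070 Mbps × 1620 s × 1.02 = 11682.5 Mb
screen recording: 5.900 Mbps × 658 s × 1.02 = 3959.8 Mb
time-lapse clip: 59.100 Mbps × 154 s × 1.02 = 9283.4 Mb
tutorial video: 5.200 Mbps × 2040 s × 1.02 = 10820.2 Mb
TV episode: 10.500 Mbps × 1620 s × 1.02 = 17350.2 Mb
Total: 71365.5 Mb = 8920.7 MB.
= 8.921 GB.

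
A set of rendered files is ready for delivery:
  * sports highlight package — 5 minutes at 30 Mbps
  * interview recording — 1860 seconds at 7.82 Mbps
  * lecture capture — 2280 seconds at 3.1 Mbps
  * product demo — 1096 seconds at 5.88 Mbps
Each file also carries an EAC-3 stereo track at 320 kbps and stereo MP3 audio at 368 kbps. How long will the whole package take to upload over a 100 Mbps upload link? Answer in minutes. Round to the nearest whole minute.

7 minutes

Audio total: 320 + 368 = 688 kbps = 0.688 Mbps.
sports highlight package: 30.688 Mbps × 300 s = 9206.4 Mb
interview recording: 8.508 Mbps × 1860 s = 15824.9 Mb
lecture capture: 3.788 Mbps × 2280 s = 8636.6 Mb
product demo: 6.568 Mbps × 1096 s = 7198.5 Mb
Total: 40866.4 Mb = 5108.3 MB.
At 100 Mbps: 40866.4 / 100 = 409 s ≈ 6.81 minutes.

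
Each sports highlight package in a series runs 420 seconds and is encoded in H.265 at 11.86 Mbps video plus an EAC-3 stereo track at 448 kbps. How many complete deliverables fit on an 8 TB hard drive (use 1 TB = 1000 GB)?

Audio: 448 kbps = 0.448 Mbps.
Total bitrate: 12.308 Mbps.
Per item: 12.308 Mbps × 420 s = 5,169 Mb = 646.2 MB.
Capacity: 8 TB = 64,000,000 Mb; 12380.64 items → 12380 complete.

12380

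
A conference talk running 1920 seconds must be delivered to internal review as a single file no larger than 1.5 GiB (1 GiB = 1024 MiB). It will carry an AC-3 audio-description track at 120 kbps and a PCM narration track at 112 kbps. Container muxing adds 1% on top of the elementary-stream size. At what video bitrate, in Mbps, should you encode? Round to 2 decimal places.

6.41 Mbps

Budget: 1.5 GiB = 12884.9 Mb.
Stream payload after overhead: 12884.9 / 1.01 = 12757.3 Mb.
Total bitrate budget: 12757.3 Mb / 1920 s = 6.644 Mbps.
Audio total: 120 + 112 = 232 kbps = 0.232 Mbps.
Video: 6.644 − 0.232 = 6.412 Mbps.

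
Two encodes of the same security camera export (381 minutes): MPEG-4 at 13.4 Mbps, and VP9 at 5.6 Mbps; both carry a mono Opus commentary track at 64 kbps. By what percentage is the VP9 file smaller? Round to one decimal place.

381 min = 22860 s
Audio: 64 kbps = 0.064 Mbps.
MPEG-4: 13.464 Mbps × 22860 s = 307787.0 Mb = 35.831 GiB.
VP9: 5.664 Mbps × 22860 s = 129479.0 Mb = 15.073 GiB.
Reduction: (1 − 15.073/35.831) × 100 = 57.93%.

57.9%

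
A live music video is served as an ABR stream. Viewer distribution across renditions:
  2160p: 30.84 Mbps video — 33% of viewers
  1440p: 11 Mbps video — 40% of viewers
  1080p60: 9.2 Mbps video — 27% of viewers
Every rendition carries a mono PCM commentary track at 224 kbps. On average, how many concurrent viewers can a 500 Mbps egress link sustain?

Audio: 224 kbps = 0.224 Mbps.
Average per-viewer bitrate: 0.33×31.064 + 0.40×11.224 + 0.27×9.424 = 17.285 Mbps.
500 Mbps = 500.0 Mbps; 500.0 / 17.285 = 28.93 → 28.

28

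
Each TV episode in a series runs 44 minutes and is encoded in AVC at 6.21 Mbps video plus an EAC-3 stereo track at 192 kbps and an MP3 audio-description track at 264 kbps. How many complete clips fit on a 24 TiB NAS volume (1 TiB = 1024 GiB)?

11995

44 min = 2640 s
Audio total: 192 + 264 = 456 kbps = 0.456 Mbps.
Total bitrate: 6.666 Mbps.
Per item: 6.666 Mbps × 2640 s = 17,598 Mb = 2,200 MB.
Capacity: 24 TiB = 211,106,233 Mb; 11995.87 items → 11995 complete.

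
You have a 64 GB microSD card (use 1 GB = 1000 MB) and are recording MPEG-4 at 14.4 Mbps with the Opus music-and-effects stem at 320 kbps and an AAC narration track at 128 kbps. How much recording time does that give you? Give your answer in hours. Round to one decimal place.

Audio total: 320 + 128 = 448 kbps = 0.448 Mbps.
Total bitrate: 14.4 + 0.448 = 14.848 Mbps.
Capacity: 64 GB = 512,000 Mb.
Recording time: 512,000 / 14.848 = 34,483 s ≈ 9.58 hours.

9.6 hours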